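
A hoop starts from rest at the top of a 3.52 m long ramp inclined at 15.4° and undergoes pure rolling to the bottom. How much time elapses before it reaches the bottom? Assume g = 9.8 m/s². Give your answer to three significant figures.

The moment of inertia is MR², giving k ≡ I/(MR²) = 1.
Along the incline Mg sinθ − f = Ma, and torque about the center fR = Iα = kMR²(a/R) gives f = kMa.
Hence a = g sinθ/(1+k) = 9.8×sin15.4°/2 = 1.301 m/s².
With constant a from rest, t = √(2L/a) = √(2·3.52/1.301) ≈ 2.33 s.

t ≈ 2.33 s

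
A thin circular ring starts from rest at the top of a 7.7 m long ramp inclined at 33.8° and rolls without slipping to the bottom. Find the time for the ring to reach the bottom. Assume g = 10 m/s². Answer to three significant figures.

The moment of inertia is MR², giving k ≡ I/(MR²) = 1.
Along the incline Mg sinθ − f = Ma, and torque about the center fR = Iα = kMR²(a/R) gives f = kMa.
Hence a = g sinθ/(1+k) = 10×sin33.8°/2 = 2.781 m/s².
With constant a from rest, t = √(2L/a) = √(2·7.7/2.781) ≈ 2.35 s.

t ≈ 2.35 s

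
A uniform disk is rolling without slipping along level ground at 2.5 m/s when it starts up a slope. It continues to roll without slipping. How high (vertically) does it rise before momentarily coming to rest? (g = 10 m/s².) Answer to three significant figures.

h ≈ 0.469 m

For this body I = (1/2)MR², i.e. k = I/(MR²) = 0.5.
The rolling condition ω = v/R makes the rotational term ½I(v/R)² = ½kMv², so KE_total = ½(1+k)Mv² = (3/4)Mv².
At the top the kinetic energy is zero, so (3/4)Mv₀² = Mgh.
Thus h = (1+k)v₀²/(2g) = 1.5 × 2.5² / (2 × 10) ≈ 0.469 m.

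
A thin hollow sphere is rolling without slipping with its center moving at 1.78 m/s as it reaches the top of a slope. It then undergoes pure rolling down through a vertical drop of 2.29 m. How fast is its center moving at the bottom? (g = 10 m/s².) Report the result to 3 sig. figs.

With I = (2/3)MR², the ratio k = I/(MR²) is 2/3.
The rolling condition ω = v/R makes the rotational term ½I(v/R)² = ½kMv², so KE_total = ½(1+k)Mv² = (5/6)Mv².
Energy conservation: (5/6)Mv₀² + Mgh = (5/6)Mv², so v² = v₀² + 2gh/(1+k).
v = √(1.78² + 2×10×2.29/1.667) = √30.65 ≈ 5.54 m/s.

v ≈ 5.54 m/s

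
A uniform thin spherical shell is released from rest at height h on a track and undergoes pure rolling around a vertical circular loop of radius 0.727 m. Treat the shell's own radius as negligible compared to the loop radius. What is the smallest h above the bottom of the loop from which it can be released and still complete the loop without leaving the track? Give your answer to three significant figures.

h_min ≈ 2.06 m

For this body I = (2/3)MR², i.e. k = I/(MR²) = 2/3.
At the top, contact is just lost when gravity alone supplies the centripetal force: Mg = Mv_top²/r, i.e. v_top² = gr.
With ω = v/R, the kinetic energy at speed v is ½(1+k)Mv² = (5/6)Mv².
Energy conservation from release (height h) to the top (height 2r): Mgh = Mg(2r) + (5/6)M·gr.
Thus h_min = 2r + (1+k)r/2 = r(2 + 1.667/2) = 0.727 × 2.833 ≈ 2.06 m.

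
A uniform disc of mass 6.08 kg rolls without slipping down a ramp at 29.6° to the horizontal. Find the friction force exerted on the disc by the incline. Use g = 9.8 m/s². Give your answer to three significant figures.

For this body I = (1/2)MR², i.e. k = I/(MR²) = 0.5.
Newton's second law down the slope: Mg sinθ − f = Ma. The torque equation fR = Iα (with α = a/R) gives f = kMa.
Combining, a = g sinθ/(1+k) and f = kMa = kMg sinθ/(1+k).
f = 0.5 × 6.08 × 9.8 × sin29.6° / 1.5 ≈ 9.81 N.

f ≈ 9.81 N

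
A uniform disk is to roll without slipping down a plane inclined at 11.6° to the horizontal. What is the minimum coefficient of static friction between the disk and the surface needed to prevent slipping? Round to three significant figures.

For this body I = (1/2)MR², i.e. k = I/(MR²) = 0.5.
Newton's second law down the slope: Mg sinθ − f = Ma. The torque equation fR = Iα (with α = a/R) gives f = kMa.
These give a = g sinθ/(1+k) and the required friction f = kMg sinθ/(1+k).
With N = Mg cosθ, the no-slip condition f ≤ μN gives μ_min = f/N = k tanθ/(1+k).
μ_min = 0.5 × tan11.6° / 1.5 ≈ 0.0684.

μ_min ≈ 0.0684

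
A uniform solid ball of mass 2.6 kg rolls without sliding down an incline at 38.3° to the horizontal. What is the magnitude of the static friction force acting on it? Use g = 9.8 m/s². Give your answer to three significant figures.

f ≈ 4.51 N

Here I = (2/5)MR², so the shape factor k = I/(MR²) = 0.4.
Translational: Mg sinθ − f = Ma. Rotational about the CM: fR = Iα = kMRa, so f = kMa.
Combining, a = g sinθ/(1+k) and f = kMa = kMg sinθ/(1+k).
f = 0.4 × 2.6 × 9.8 × sin38.3° / 1.4 ≈ 4.51 N.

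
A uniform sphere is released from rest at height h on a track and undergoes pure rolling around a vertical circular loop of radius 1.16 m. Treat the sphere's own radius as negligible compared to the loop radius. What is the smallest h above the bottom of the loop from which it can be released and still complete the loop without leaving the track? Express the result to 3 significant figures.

h_min ≈ 3.13 m

For this body I = (2/5)MR², i.e. k = I/(MR²) = 0.4.
At the top, contact is just lost when gravity alone supplies the centripetal force: Mg = Mv_top²/r, i.e. v_top² = gr.
With ω = v/R, the kinetic energy at speed v is ½(1+k)Mv² = (7/10)Mv².
Energy conservation from release (height h) to the top (height 2r): Mgh = Mg(2r) + (7/10)M·gr.
Thus h_min = 2r + (1+k)r/2 = r(2 + 1.4/2) = 1.16 × 2.7 ≈ 3.13 m.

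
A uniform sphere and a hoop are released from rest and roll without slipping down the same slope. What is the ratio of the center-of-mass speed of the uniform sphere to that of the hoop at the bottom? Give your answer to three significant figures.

Each satisfies Mgh = ½(1+k)Mv² with k = I/(MR²), so v ∝ 1/√(1+k).
For the uniform sphere k = 0.4; for the hoop k = 1.
v₁/v₂ = √((1+k₂)/(1+k₁)) = √(2/1.4) ≈ 1.20.

v_ratio ≈ 1.20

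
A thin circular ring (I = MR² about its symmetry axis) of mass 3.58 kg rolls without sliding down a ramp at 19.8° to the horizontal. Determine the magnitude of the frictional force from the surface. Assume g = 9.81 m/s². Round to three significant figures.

f ≈ 5.95 N

For this body I = MR², i.e. k = I/(MR²) = 1.
Along the incline Mg sinθ − f = Ma, and torque about the center fR = Iα = kMR²(a/R) gives f = kMa.
Combining, a = g sinθ/(1+k) and f = kMa = kMg sinθ/(1+k).
f = 1 × 3.58 × 9.81 × sin19.8° / 2 ≈ 5.95 N.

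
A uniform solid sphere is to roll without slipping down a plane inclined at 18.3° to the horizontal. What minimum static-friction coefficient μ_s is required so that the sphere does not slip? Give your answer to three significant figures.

μ_min ≈ 0.0945

The moment of inertia is (2/5)MR², giving k ≡ I/(MR²) = 0.4.
Translational: Mg sinθ − f = Ma. Rotational about the CM: fR = Iα = kMRa, so f = kMa.
These give a = g sinθ/(1+k) and the required friction f = kMg sinθ/(1+k).
The normal force is N = Mg cosθ, so μ_min = f/N = k tanθ/(1+k).
μ_min = 0.4 × tan18.3° / 1.4 ≈ 0.0945.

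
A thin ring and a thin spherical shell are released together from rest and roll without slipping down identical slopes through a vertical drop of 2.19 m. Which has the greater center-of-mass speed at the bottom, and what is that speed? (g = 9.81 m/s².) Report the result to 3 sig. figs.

the thin spherical shell, at v ≈ 5.08 m/s

For rolling without slipping, Mgh = ½(1+k)Mv² where k = I/(MR²), so v = √(2gh/(1+k)).
Thin ring: k = 1, giving v = √(2×9.81×2.19/2) = 4.635 m/s.
Thin spherical shell: k = 2/3, giving v = √(2×9.81×2.19/1.667) = 5.077 m/s.
The smaller k wins: the thin spherical shell, at ≈ 5.08 m/s.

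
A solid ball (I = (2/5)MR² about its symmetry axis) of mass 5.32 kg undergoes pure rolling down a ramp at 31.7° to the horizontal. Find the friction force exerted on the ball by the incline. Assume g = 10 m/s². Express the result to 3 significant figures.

f ≈ 7.99 N

For this body I = (2/5)MR², i.e. k = I/(MR²) = 0.4.
Newton's second law down the slope: Mg sinθ − f = Ma. The torque equation fR = Iα (with α = a/R) gives f = kMa.
Combining, a = g sinθ/(1+k) and f = kMa = kMg sinθ/(1+k).
f = 0.4 × 5.32 × 10 × sin31.7° / 1.4 ≈ 7.99 N.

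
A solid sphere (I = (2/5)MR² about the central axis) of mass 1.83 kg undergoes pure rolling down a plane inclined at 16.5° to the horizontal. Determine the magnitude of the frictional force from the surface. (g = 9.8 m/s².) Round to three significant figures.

f ≈ 1.46 N

The moment of inertia is (2/5)MR², giving k ≡ I/(MR²) = 0.4.
Translational: Mg sinθ − f = Ma. Rotational about the CM: fR = Iα = kMRa, so f = kMa.
Combining, a = g sinθ/(1+k) and f = kMa = kMg sinθ/(1+k).
f = 0.4 × 1.83 × 9.8 × sin16.5° / 1.4 ≈ 1.46 N.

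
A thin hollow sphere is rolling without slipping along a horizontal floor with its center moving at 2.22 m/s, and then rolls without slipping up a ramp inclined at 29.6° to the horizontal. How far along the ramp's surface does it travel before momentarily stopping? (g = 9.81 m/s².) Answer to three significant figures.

With I = (2/3)MR², the ratio k = I/(MR²) is 2/3.
Rolling without slipping gives ω = v/R, so the total kinetic energy is ½Mv² + ½Iω² = ½(1+k)Mv² = (5/6)Mv².
Setting this equal to Mgh gives the vertical rise h = (1+k)v₀²/(2g) = 1.667×2.22²/(2×9.81) = 0.4187 m.
The distance along the slope is d = h/sinθ = 0.4187/sin29.6° ≈ 0.848 m.

d ≈ 0.848 m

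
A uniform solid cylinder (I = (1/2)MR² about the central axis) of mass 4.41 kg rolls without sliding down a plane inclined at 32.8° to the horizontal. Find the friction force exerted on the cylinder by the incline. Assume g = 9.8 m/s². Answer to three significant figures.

f ≈ 7.80 N

With I = (1/2)MR², the ratio k = I/(MR²) is 0.5.
Along the incline Mg sinθ − f = Ma, and torque about the center fR = Iα = kMR²(a/R) gives f = kMa.
Combining, a = g sinθ/(1+k) and f = kMa = kMg sinθ/(1+k).
f = 0.5 × 4.41 × 9.8 × sin32.8° / 1.5 ≈ 7.80 N.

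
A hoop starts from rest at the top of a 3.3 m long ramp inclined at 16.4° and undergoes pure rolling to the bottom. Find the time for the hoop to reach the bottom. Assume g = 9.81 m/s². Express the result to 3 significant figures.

t ≈ 2.18 s

With I = MR², the ratio k = I/(MR²) is 1.
Along the incline Mg sinθ − f = Ma, and torque about the center fR = Iα = kMR²(a/R) gives f = kMa.
Hence a = g sinθ/(1+k) = 9.81×sin16.4°/2 = 1.385 m/s².
With constant a from rest, t = √(2L/a) = √(2·3.3/1.385) ≈ 2.18 s.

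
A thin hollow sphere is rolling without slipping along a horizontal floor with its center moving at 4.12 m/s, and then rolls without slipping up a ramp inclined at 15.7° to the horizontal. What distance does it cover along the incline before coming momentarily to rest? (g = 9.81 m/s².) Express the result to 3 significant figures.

The moment of inertia is (2/3)MR², giving k ≡ I/(MR²) = 2/3.
Rolling without slipping gives ω = v/R, so the total kinetic energy is ½Mv² + ½Iω² = ½(1+k)Mv² = (5/6)Mv².
Setting this equal to Mgh gives the vertical rise h = (1+k)v₀²/(2g) = 1.667×4.12²/(2×9.81) = 1.442 m.
Along the incline, d = h/sinθ = 1.442/sin15.7° ≈ 5.33 m.

d ≈ 5.33 m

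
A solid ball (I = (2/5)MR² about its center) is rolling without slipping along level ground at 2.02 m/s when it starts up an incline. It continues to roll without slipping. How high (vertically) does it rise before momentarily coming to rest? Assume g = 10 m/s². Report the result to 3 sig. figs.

h ≈ 0.286 m

The moment of inertia is (2/5)MR², giving k ≡ I/(MR²) = 0.4.
Rolling without slipping gives ω = v/R, so the total kinetic energy is ½Mv² + ½Iω² = ½(1+k)Mv² = (7/10)Mv².
All of this converts to potential energy at the highest point: (7/10)Mv₀² = Mgh.
Thus h = (1+k)v₀²/(2g) = 1.4 × 2.02² / (2 × 10) ≈ 0.286 m.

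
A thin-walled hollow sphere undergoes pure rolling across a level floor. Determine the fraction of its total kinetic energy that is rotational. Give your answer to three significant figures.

fraction ≈ 0.400

Here I = (2/3)MR², so the shape factor k = I/(MR²) = 2/3.
With ω = v/R, KE_trans = ½Mv² and KE_rot = ½Iω² = ½kMv², so KE_total = ½(1+k)Mv².
The rotational fraction is therefore k/(1+k) = (2/3)/1.667 ≈ 0.400.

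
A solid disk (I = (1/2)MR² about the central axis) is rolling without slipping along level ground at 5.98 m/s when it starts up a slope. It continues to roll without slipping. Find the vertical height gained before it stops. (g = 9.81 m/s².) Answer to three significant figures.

Here I = (1/2)MR², so the shape factor k = I/(MR²) = 0.5.
The rolling condition ω = v/R makes the rotational term ½I(v/R)² = ½kMv², so KE_total = ½(1+k)Mv² = (3/4)Mv².
At the top the kinetic energy is zero, so (3/4)Mv₀² = Mgh.
Thus h = (1+k)v₀²/(2g) = 1.5 × 5.98² / (2 × 9.81) ≈ 2.73 m.

h ≈ 2.73 m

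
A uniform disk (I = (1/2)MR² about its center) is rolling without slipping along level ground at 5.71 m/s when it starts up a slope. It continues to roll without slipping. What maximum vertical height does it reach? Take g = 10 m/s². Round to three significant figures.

h ≈ 2.45 m

Here I = (1/2)MR², so the shape factor k = I/(MR²) = 0.5.
Pure rolling means v = ωR; then KE = ½Mv² + ½I(v/R)² = ½(1+k)Mv² = (3/4)Mv².
At the top the kinetic energy is zero, so (3/4)Mv₀² = Mgh.
Thus h = (1+k)v₀²/(2g) = 1.5 × 5.71² / (2 × 10) ≈ 2.45 m.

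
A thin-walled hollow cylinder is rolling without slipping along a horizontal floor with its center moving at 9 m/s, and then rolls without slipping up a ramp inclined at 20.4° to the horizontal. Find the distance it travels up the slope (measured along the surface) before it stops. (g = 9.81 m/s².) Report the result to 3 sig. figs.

The moment of inertia is MR², giving k ≡ I/(MR²) = 1.
Since it rolls without slipping, ω = v/R and KE = ½Mv² + ½Iω² = ½(1+k)Mv² = Mv².
Setting this equal to Mgh gives the vertical rise h = (1+k)v₀²/(2g) = 2×9²/(2×9.81) = 8.257 m.
The distance along the slope is d = h/sinθ = 8.257/sin20.4° ≈ 23.7 m.

d ≈ 23.7 m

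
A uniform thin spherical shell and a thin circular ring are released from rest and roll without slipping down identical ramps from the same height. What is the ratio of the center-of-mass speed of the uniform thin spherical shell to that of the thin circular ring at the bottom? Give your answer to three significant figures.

v_ratio ≈ 1.10

Each satisfies Mgh = ½(1+k)Mv² with k = I/(MR²), so v ∝ 1/√(1+k).
For the uniform thin spherical shell k = 2/3; for the thin circular ring k = 1.
v₁/v₂ = √((1+k₂)/(1+k₁)) = √(2/1.667) ≈ 1.10.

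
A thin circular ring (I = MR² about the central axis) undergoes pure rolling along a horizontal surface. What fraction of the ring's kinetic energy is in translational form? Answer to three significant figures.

fraction ≈ 0.500

The moment of inertia is MR², giving k ≡ I/(MR²) = 1.
With ω = v/R, KE_trans = ½Mv² and KE_rot = ½Iω² = ½kMv², so KE_total = ½(1+k)Mv².
The translational fraction is therefore 1/(1+k) = 1/2 ≈ 0.500.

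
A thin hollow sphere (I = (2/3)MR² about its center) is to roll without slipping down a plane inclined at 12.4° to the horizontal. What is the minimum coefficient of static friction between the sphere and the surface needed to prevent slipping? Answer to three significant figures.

μ_min ≈ 0.0879

The moment of inertia is (2/3)MR², giving k ≡ I/(MR²) = 2/3.
Translational: Mg sinθ − f = Ma. Rotational about the CM: fR = Iα = kMRa, so f = kMa.
These give a = g sinθ/(1+k) and the required friction f = kMg sinθ/(1+k).
The normal force is N = Mg cosθ, so μ_min = f/N = k tanθ/(1+k).
μ_min = (2/3) × tan12.4° / 1.667 ≈ 0.0879.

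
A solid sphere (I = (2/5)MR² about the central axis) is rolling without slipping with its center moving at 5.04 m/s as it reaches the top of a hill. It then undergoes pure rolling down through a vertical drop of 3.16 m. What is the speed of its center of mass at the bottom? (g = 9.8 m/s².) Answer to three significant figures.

For this body I = (2/5)MR², i.e. k = I/(MR²) = 0.4.
The rolling condition ω = v/R makes the rotational term ½I(v/R)² = ½kMv², so KE_total = ½(1+k)Mv² = (7/10)Mv².
Energy conservation: (7/10)Mv₀² + Mgh = (7/10)Mv², so v² = v₀² + 2gh/(1+k).
v = √(5.04² + 2×9.8×3.16/1.4) = √69.64 ≈ 8.35 m/s.

v ≈ 8.35 m/s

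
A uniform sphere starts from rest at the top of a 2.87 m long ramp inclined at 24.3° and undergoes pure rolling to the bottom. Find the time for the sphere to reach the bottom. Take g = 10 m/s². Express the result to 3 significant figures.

t ≈ 1.40 s

Here I = (2/5)MR², so the shape factor k = I/(MR²) = 0.4.
Newton's second law down the slope: Mg sinθ − f = Ma. The torque equation fR = Iα (with α = a/R) gives f = kMa.
Hence a = g sinθ/(1+k) = 10×sin24.3°/1.4 = 2.939 m/s².
Starting from rest, L = ½at², so t = √(2L/a) = √(2×2.87/2.939) ≈ 1.40 s.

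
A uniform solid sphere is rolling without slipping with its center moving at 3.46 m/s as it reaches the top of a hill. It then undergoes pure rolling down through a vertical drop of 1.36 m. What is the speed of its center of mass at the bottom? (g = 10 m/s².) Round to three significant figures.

With I = (2/5)MR², the ratio k = I/(MR²) is 0.4.
Rolling without slipping gives ω = v/R, so the total kinetic energy is ½Mv² + ½Iω² = ½(1+k)Mv² = (7/10)Mv².
Energy conservation: (7/10)Mv₀² + Mgh = (7/10)Mv², so v² = v₀² + 2gh/(1+k).
v = √(3.46² + 2×10×1.36/1.4) = √31.4 ≈ 5.60 m/s.

v ≈ 5.60 m/s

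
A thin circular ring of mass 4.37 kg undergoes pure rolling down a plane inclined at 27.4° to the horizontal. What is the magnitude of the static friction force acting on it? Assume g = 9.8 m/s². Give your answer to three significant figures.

f ≈ 9.85 N

Here I = MR², so the shape factor k = I/(MR²) = 1.
Newton's second law down the slope: Mg sinθ − f = Ma. The torque equation fR = Iα (with α = a/R) gives f = kMa.
Combining, a = g sinθ/(1+k) and f = kMa = kMg sinθ/(1+k).
f = 1 × 4.37 × 9.8 × sin27.4° / 2 ≈ 9.85 N.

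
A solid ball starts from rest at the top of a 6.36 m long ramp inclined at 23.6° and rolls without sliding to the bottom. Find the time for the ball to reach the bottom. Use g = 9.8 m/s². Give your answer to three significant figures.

The moment of inertia is (2/5)MR², giving k ≡ I/(MR²) = 0.4.
Translational: Mg sinθ − f = Ma. Rotational about the CM: fR = Iα = kMRa, so f = kMa.
Hence a = g sinθ/(1+k) = 9.8×sin23.6°/1.4 = 2.802 m/s².
With constant a from rest, t = √(2L/a) = √(2·6.36/2.802) ≈ 2.13 s.

t ≈ 2.13 s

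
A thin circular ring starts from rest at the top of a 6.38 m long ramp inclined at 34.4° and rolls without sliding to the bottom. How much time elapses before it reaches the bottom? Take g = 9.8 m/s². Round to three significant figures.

t ≈ 2.15 s

Here I = MR², so the shape factor k = I/(MR²) = 1.
Along the incline Mg sinθ − f = Ma, and torque about the center fR = Iα = kMR²(a/R) gives f = kMa.
Hence a = g sinθ/(1+k) = 9.8×sin34.4°/2 = 2.768 m/s².
Starting from rest, L = ½at², so t = √(2L/a) = √(2×6.38/2.768) ≈ 2.15 s.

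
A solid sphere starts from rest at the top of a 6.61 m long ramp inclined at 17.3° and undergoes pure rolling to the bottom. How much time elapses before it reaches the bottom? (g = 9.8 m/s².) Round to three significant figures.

For this body I = (2/5)MR², i.e. k = I/(MR²) = 0.4.
Translational: Mg sinθ − f = Ma. Rotational about the CM: fR = Iα = kMRa, so f = kMa.
Hence a = g sinθ/(1+k) = 9.8×sin17.3°/1.4 = 2.082 m/s².
Starting from rest, L = ½at², so t = √(2L/a) = √(2×6.61/2.082) ≈ 2.52 s.

t ≈ 2.52 s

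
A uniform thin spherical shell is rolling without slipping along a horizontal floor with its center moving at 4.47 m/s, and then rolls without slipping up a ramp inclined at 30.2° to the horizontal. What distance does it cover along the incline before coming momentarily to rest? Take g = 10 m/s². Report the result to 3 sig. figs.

d ≈ 3.31 m

The moment of inertia is (2/3)MR², giving k ≡ I/(MR²) = 2/3.
The rolling condition ω = v/R makes the rotational term ½I(v/R)² = ½kMv², so KE_total = ½(1+k)Mv² = (5/6)Mv².
Setting this equal to Mgh gives the vertical rise h = (1+k)v₀²/(2g) = 1.667×4.47²/(2×10) = 1.665 m.
The distance along the slope is d = h/sinθ = 1.665/sin30.2° ≈ 3.31 m.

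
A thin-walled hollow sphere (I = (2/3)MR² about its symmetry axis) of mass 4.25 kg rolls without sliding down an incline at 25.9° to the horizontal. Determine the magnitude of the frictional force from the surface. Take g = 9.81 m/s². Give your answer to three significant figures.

For this body I = (2/3)MR², i.e. k = I/(MR²) = 2/3.
Translational: Mg sinθ − f = Ma. Rotational about the CM: fR = Iα = kMRa, so f = kMa.
Combining, a = g sinθ/(1+k) and f = kMa = kMg sinθ/(1+k).
f = (2/3) × 4.25 × 9.81 × sin25.9° / 1.667 ≈ 7.28 N.

f ≈ 7.28 N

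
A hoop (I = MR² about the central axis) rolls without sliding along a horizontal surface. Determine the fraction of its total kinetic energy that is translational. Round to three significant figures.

The moment of inertia is MR², giving k ≡ I/(MR²) = 1.
With ω = v/R, KE_trans = ½Mv² and KE_rot = ½Iω² = ½kMv², so KE_total = ½(1+k)Mv².
The translational fraction is therefore 1/(1+k) = 1/2 ≈ 0.500.

fraction ≈ 0.500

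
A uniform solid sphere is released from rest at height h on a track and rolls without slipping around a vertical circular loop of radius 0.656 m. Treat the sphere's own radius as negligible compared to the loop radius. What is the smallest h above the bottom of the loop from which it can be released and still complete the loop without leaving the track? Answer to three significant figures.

With I = (2/5)MR², the ratio k = I/(MR²) is 0.4.
At the top, contact is just lost when gravity alone supplies the centripetal force: Mg = Mv_top²/r, i.e. v_top² = gr.
With ω = v/R, the kinetic energy at speed v is ½(1+k)Mv² = (7/10)Mv².
Energy conservation from release (height h) to the top (height 2r): Mgh = Mg(2r) + (7/10)M·gr.
Thus h_min = 2r + (1+k)r/2 = r(2 + 1.4/2) = 0.656 × 2.7 ≈ 1.77 m.

h_min ≈ 1.77 m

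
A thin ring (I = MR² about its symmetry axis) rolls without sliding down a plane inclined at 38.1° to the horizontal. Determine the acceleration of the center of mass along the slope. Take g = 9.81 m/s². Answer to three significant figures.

a ≈ 3.03 m/s²

With I = MR², the ratio k = I/(MR²) is 1.
Translational: Mg sinθ − f = Ma. Rotational about the CM: fR = Iα = kMRa, so f = kMa.
Eliminating f: Mg sinθ = (1+k)Ma, so a = g sinθ/(1+k) = 9.81 × sin38.1° / 2 ≈ 3.03 m/s².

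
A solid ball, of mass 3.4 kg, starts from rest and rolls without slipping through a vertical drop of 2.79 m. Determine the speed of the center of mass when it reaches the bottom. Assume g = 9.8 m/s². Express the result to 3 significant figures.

For this body I = (2/5)MR², i.e. k = I/(MR²) = 0.4.
Rolling without slipping gives ω = v/R, so the total kinetic energy is ½Mv² + ½Iω² = ½(1+k)Mv² = (7/10)Mv².
Energy conservation: Mgh = (7/10)Mv², so v = √(2gh/(1+k)) = √(2 × 9.8 × 2.79 / 1.4) ≈ 6.25 m/s.

v ≈ 6.25 m/s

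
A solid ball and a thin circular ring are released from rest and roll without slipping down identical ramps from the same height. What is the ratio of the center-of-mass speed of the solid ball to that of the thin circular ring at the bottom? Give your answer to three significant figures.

v_ratio ≈ 1.20

Each satisfies Mgh = ½(1+k)Mv² with k = I/(MR²), so v ∝ 1/√(1+k).
For the solid ball k = 0.4; for the thin circular ring k = 1.
v₁/v₂ = √((1+k₂)/(1+k₁)) = √(2/1.4) ≈ 1.20.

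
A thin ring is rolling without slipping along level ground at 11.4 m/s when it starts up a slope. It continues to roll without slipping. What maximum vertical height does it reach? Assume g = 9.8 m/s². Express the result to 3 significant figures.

h ≈ 13.3 m

For this body I = MR², i.e. k = I/(MR²) = 1.
The rolling condition ω = v/R makes the rotational term ½I(v/R)² = ½kMv², so KE_total = ½(1+k)Mv² = Mv².
At the top the kinetic energy is zero, so Mv₀² = Mgh.
Thus h = (1+k)v₀²/(2g) = 2 × 11.4² / (2 × 9.8) ≈ 13.3 m.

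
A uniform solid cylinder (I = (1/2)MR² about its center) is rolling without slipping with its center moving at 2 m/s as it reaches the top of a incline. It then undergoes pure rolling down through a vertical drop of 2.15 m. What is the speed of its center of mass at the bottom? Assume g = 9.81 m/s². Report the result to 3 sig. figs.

The moment of inertia is (1/2)MR², giving k ≡ I/(MR²) = 0.5.
The rolling condition ω = v/R makes the rotational term ½I(v/R)² = ½kMv², so KE_total = ½(1+k)Mv² = (3/4)Mv².
Energy conservation: (3/4)Mv₀² + Mgh = (3/4)Mv², so v² = v₀² + 2gh/(1+k).
v = √(2² + 2×9.81×2.15/1.5) = √32.12 ≈ 5.67 m/s.

v ≈ 5.67 m/s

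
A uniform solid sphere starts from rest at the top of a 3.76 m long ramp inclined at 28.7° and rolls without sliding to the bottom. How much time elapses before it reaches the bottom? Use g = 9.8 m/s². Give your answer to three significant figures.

With I = (2/5)MR², the ratio k = I/(MR²) is 0.4.
Translational: Mg sinθ − f = Ma. Rotational about the CM: fR = Iα = kMRa, so f = kMa.
Hence a = g sinθ/(1+k) = 9.8×sin28.7°/1.4 = 3.362 m/s².
With constant a from rest, t = √(2L/a) = √(2·3.76/3.362) ≈ 1.50 s.

t ≈ 1.50 s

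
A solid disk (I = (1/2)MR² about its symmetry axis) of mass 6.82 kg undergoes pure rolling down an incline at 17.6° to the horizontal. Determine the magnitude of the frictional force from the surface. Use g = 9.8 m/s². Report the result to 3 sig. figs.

With I = (1/2)MR², the ratio k = I/(MR²) is 0.5.
Translational: Mg sinθ − f = Ma. Rotational about the CM: fR = Iα = kMRa, so f = kMa.
Combining, a = g sinθ/(1+k) and f = kMa = kMg sinθ/(1+k).
f = 0.5 × 6.82 × 9.8 × sin17.6° / 1.5 ≈ 6.74 N.

f ≈ 6.74 N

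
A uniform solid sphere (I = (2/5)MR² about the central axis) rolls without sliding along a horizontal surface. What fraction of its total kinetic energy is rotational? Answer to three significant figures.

fraction ≈ 0.286

For this body I = (2/5)MR², i.e. k = I/(MR²) = 0.4.
With ω = v/R, KE_trans = ½Mv² and KE_rot = ½Iω² = ½kMv², so KE_total = ½(1+k)Mv².
The rotational fraction is therefore k/(1+k) = 0.4/1.4 ≈ 0.286.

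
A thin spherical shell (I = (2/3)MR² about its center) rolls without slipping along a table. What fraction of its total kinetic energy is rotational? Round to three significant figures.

fraction ≈ 0.400

Here I = (2/3)MR², so the shape factor k = I/(MR²) = 2/3.
Since ω = v/R, the translational part is ½Mv² and the rotational part is ½I(v/R)² = ½kMv²; the total is ½(1+k)Mv².
The rotational fraction is therefore k/(1+k) = (2/3)/1.667 ≈ 0.400.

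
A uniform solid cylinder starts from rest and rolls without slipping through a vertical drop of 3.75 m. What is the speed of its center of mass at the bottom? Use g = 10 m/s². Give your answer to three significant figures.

For this body I = (1/2)MR², i.e. k = I/(MR²) = 0.5.
Rolling without slipping gives ω = v/R, so the total kinetic energy is ½Mv² + ½Iω² = ½(1+k)Mv² = (3/4)Mv².
Energy conservation: Mgh = (3/4)Mv², so v = √(2gh/(1+k)) = √(2 × 10 × 3.75 / 1.5) ≈ 7.07 m/s.

v ≈ 7.07 m/s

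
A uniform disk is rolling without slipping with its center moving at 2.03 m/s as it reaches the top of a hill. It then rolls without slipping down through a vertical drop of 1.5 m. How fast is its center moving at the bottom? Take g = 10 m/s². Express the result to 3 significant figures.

Here I = (1/2)MR², so the shape factor k = I/(MR²) = 0.5.
Pure rolling means v = ωR; then KE = ½Mv² + ½I(v/R)² = ½(1+k)Mv² = (3/4)Mv².
Conserving energy between top and bottom: (3/4)Mv² = (3/4)Mv₀² + Mgh, hence v² = v₀² + 2gh/(1+k).
v = √(2.03² + 2×10×1.5/1.5) = √24.12 ≈ 4.91 m/s.

v ≈ 4.91 m/s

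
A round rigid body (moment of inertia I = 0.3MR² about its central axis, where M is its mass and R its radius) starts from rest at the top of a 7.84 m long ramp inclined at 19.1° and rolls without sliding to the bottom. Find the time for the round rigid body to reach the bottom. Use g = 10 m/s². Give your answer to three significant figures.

Here I = 0.3MR², so the shape factor k = I/(MR²) = 0.3.
Along the incline Mg sinθ − f = Ma, and torque about the center fR = Iα = kMR²(a/R) gives f = kMa.
Hence a = g sinθ/(1+k) = 10×sin19.1°/1.3 = 2.517 m/s².
With constant a from rest, t = √(2L/a) = √(2·7.84/2.517) ≈ 2.50 s.

t ≈ 2.50 s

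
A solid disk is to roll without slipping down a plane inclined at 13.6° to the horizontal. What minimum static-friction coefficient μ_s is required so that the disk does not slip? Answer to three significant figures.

μ_min ≈ 0.0806

With I = (1/2)MR², the ratio k = I/(MR²) is 0.5.
Along the incline Mg sinθ − f = Ma, and torque about the center fR = Iα = kMR²(a/R) gives f = kMa.
These give a = g sinθ/(1+k) and the required friction f = kMg sinθ/(1+k).
With N = Mg cosθ, the no-slip condition f ≤ μN gives μ_min = f/N = k tanθ/(1+k).
μ_min = 0.5 × tan13.6° / 1.5 ≈ 0.0806.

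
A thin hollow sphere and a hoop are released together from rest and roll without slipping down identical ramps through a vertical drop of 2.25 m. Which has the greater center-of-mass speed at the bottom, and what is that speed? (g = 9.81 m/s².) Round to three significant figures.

the thin hollow sphere, at v ≈ 5.15 m/s

For rolling without slipping, Mgh = ½(1+k)Mv² where k = I/(MR²), so v = √(2gh/(1+k)).
Thin hollow sphere: k = 2/3, giving v = √(2×9.81×2.25/1.667) = 5.147 m/s.
Hoop: k = 1, giving v = √(2×9.81×2.25/2) = 4.698 m/s.
The smaller k wins: the thin hollow sphere, at ≈ 5.15 m/s.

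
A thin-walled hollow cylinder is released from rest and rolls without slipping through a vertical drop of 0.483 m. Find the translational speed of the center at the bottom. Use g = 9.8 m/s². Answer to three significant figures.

Here I = MR², so the shape factor k = I/(MR²) = 1.
The rolling condition ω = v/R makes the rotational term ½I(v/R)² = ½kMv², so KE_total = ½(1+k)Mv² = Mv².
Energy conservation: Mgh = Mv², so v = √(2gh/(1+k)) = √(2 × 9.8 × 0.483 / 2) ≈ 2.18 m/s.

v ≈ 2.18 m/s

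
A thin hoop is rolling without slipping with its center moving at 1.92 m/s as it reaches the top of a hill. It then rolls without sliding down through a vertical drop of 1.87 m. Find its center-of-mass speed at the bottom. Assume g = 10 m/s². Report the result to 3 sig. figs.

With I = MR², the ratio k = I/(MR²) is 1.
Pure rolling means v = ωR; then KE = ½Mv² + ½I(v/R)² = ½(1+k)Mv² = Mv².
Conserving energy between top and bottom: Mv² = Mv₀² + Mgh, hence v² = v₀² + 2gh/(1+k).
v = √(1.92² + 2×10×1.87/2) = √22.39 ≈ 4.73 m/s.

v ≈ 4.73 m/s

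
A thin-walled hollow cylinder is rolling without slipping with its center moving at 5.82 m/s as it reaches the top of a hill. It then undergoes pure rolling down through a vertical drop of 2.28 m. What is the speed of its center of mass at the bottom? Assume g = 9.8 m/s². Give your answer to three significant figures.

v ≈ 7.50 m/s

Here I = MR², so the shape factor k = I/(MR²) = 1.
The rolling condition ω = v/R makes the rotational term ½I(v/R)² = ½kMv², so KE_total = ½(1+k)Mv² = Mv².
Energy conservation: Mv₀² + Mgh = Mv², so v² = v₀² + 2gh/(1+k).
v = √(5.82² + 2×9.8×2.28/2) = √56.22 ≈ 7.50 m/s.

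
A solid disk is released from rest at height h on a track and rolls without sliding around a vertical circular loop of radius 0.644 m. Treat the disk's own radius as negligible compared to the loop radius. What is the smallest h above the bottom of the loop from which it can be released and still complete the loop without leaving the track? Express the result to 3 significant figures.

With I = (1/2)MR², the ratio k = I/(MR²) is 0.5.
At the top of the loop, the minimum-contact condition is Mg = Mv_top²/r, so v_top² = gr.
With ω = v/R, the kinetic energy at speed v is ½(1+k)Mv² = (3/4)Mv².
Energy conservation from release (height h) to the top (height 2r): Mgh = Mg(2r) + (3/4)M·gr.
Thus h_min = 2r + (1+k)r/2 = r(2 + 1.5/2) = 0.644 × 2.75 ≈ 1.77 m.

h_min ≈ 1.77 m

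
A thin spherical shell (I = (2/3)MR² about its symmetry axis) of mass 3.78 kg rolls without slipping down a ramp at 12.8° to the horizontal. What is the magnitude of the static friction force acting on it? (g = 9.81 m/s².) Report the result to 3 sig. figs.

With I = (2/3)MR², the ratio k = I/(MR²) is 2/3.
Translational: Mg sinθ − f = Ma. Rotational about the CM: fR = Iα = kMRa, so f = kMa.
Combining, a = g sinθ/(1+k) and f = kMa = kMg sinθ/(1+k).
f = (2/3) × 3.78 × 9.81 × sin12.8° / 1.667 ≈ 3.29 N.

f ≈ 3.29 N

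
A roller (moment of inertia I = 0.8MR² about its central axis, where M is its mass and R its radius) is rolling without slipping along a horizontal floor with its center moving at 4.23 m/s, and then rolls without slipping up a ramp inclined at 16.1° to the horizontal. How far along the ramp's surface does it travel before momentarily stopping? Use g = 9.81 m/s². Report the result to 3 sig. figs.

With I = 0.8MR², the ratio k = I/(MR²) is 0.8.
Since it rolls without slipping, ω = v/R and KE = ½Mv² + ½Iω² = ½(1+k)Mv² = (9/10)Mv².
Setting this equal to Mgh gives the vertical rise h = (1+k)v₀²/(2g) = 1.8×4.23²/(2×9.81) = 1.642 m.
Along the incline, d = h/sinθ = 1.642/sin16.1° ≈ 5.92 m.

d ≈ 5.92 m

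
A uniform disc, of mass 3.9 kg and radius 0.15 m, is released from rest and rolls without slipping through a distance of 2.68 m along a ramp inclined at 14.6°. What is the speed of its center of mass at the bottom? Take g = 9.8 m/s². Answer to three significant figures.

Here I = (1/2)MR², so the shape factor k = I/(MR²) = 0.5.
Pure rolling means v = ωR; then KE = ½Mv² + ½I(v/R)² = ½(1+k)Mv² = (3/4)Mv².
The vertical drop is h = L sinθ = 2.68 × sin14.6° = 0.6755 m.
Energy conservation: Mgh = (3/4)Mv², so v = √(2gh/(1+k)) = √(2 × 9.8 × 0.6755 / 1.5) ≈ 2.97 m/s.

v ≈ 2.97 m/s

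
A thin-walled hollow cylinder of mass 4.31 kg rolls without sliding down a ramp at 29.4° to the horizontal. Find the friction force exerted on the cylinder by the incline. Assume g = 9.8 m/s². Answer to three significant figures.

f ≈ 10.4 N

For this body I = MR², i.e. k = I/(MR²) = 1.
Newton's second law down the slope: Mg sinθ − f = Ma. The torque equation fR = Iα (with α = a/R) gives f = kMa.
Combining, a = g sinθ/(1+k) and f = kMa = kMg sinθ/(1+k).
f = 1 × 4.31 × 9.8 × sin29.4° / 2 ≈ 10.4 N.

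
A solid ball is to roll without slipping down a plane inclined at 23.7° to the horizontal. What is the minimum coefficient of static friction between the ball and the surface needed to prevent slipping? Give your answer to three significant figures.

μ_min ≈ 0.125

Here I = (2/5)MR², so the shape factor k = I/(MR²) = 0.4.
Along the incline Mg sinθ − f = Ma, and torque about the center fR = Iα = kMR²(a/R) gives f = kMa.
These give a = g sinθ/(1+k) and the required friction f = kMg sinθ/(1+k).
The normal force is N = Mg cosθ, so μ_min = f/N = k tanθ/(1+k).
μ_min = 0.4 × tan23.7° / 1.4 ≈ 0.125.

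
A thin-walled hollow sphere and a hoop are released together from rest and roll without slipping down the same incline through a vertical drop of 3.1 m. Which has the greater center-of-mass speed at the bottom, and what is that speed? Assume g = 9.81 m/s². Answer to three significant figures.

For rolling without slipping, Mgh = ½(1+k)Mv² where k = I/(MR²), so v = √(2gh/(1+k)).
Thin-walled hollow sphere: k = 2/3, giving v = √(2×9.81×3.1/1.667) = 6.041 m/s.
Hoop: k = 1, giving v = √(2×9.81×3.1/2) = 5.515 m/s.
The smaller k wins: the thin-walled hollow sphere, at ≈ 6.04 m/s.

the thin-walled hollow sphere, at v ≈ 6.04 m/s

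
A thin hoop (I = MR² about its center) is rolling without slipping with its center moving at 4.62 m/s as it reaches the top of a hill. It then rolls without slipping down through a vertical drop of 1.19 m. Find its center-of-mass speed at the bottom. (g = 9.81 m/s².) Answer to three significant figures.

v ≈ 5.75 m/s

For this body I = MR², i.e. k = I/(MR²) = 1.
Since it rolls without slipping, ω = v/R and KE = ½Mv² + ½Iω² = ½(1+k)Mv² = Mv².
Energy conservation: Mv₀² + Mgh = Mv², so v² = v₀² + 2gh/(1+k).
v = √(4.62² + 2×9.81×1.19/2) = √33.02 ≈ 5.75 m/s.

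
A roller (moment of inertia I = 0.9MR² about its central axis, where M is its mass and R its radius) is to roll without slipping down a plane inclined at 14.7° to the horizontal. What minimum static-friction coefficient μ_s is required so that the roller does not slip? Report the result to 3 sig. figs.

μ_min ≈ 0.124

For this body I = 0.9MR², i.e. k = I/(MR²) = 0.9.
Along the incline Mg sinθ − f = Ma, and torque about the center fR = Iα = kMR²(a/R) gives f = kMa.
These give a = g sinθ/(1+k) and the required friction f = kMg sinθ/(1+k).
The normal force is N = Mg cosθ, so μ_min = f/N = k tanθ/(1+k).
μ_min = 0.9 × tan14.7° / 1.9 ≈ 0.124.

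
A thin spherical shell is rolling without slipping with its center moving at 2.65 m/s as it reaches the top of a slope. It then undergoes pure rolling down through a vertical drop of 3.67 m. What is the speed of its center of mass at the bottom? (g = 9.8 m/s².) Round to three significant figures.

For this body I = (2/3)MR², i.e. k = I/(MR²) = 2/3.
Pure rolling means v = ωR; then KE = ½Mv² + ½I(v/R)² = ½(1+k)Mv² = (5/6)Mv².
Conserving energy between top and bottom: (5/6)Mv² = (5/6)Mv₀² + Mgh, hence v² = v₀² + 2gh/(1+k).
v = √(2.65² + 2×9.8×3.67/1.667) = √50.18 ≈ 7.08 m/s.

v ≈ 7.08 m/s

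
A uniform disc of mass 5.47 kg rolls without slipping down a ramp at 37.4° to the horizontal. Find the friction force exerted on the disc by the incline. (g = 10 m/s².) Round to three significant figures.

f ≈ 11.1 N

For this body I = (1/2)MR², i.e. k = I/(MR²) = 0.5.
Translational: Mg sinθ − f = Ma. Rotational about the CM: fR = Iα = kMRa, so f = kMa.
Combining, a = g sinθ/(1+k) and f = kMa = kMg sinθ/(1+k).
f = 0.5 × 5.47 × 10 × sin37.4° / 1.5 ≈ 11.1 N.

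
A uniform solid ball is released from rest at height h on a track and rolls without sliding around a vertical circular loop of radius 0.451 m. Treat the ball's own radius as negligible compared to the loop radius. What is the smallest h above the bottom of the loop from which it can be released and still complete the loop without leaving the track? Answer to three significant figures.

h_min ≈ 1.22 m

With I = (2/5)MR², the ratio k = I/(MR²) is 0.4.
At the top, contact is just lost when gravity alone supplies the centripetal force: Mg = Mv_top²/r, i.e. v_top² = gr.
With ω = v/R, the kinetic energy at speed v is ½(1+k)Mv² = (7/10)Mv².
Energy conservation from release (height h) to the top (height 2r): Mgh = Mg(2r) + (7/10)M·gr.
Thus h_min = 2r + (1+k)r/2 = r(2 + 1.4/2) = 0.451 × 2.7 ≈ 1.22 m.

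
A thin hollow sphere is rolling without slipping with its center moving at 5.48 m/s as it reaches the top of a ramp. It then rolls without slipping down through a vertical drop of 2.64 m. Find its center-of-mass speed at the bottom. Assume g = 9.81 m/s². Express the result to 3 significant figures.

v ≈ 7.82 m/s

With I = (2/3)MR², the ratio k = I/(MR²) is 2/3.
Rolling without slipping gives ω = v/R, so the total kinetic energy is ½Mv² + ½Iω² = ½(1+k)Mv² = (5/6)Mv².
Conserving energy between top and bottom: (5/6)Mv² = (5/6)Mv₀² + Mgh, hence v² = v₀² + 2gh/(1+k).
v = √(5.48² + 2×9.81×2.64/1.667) = √61.11 ≈ 7.82 m/s.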